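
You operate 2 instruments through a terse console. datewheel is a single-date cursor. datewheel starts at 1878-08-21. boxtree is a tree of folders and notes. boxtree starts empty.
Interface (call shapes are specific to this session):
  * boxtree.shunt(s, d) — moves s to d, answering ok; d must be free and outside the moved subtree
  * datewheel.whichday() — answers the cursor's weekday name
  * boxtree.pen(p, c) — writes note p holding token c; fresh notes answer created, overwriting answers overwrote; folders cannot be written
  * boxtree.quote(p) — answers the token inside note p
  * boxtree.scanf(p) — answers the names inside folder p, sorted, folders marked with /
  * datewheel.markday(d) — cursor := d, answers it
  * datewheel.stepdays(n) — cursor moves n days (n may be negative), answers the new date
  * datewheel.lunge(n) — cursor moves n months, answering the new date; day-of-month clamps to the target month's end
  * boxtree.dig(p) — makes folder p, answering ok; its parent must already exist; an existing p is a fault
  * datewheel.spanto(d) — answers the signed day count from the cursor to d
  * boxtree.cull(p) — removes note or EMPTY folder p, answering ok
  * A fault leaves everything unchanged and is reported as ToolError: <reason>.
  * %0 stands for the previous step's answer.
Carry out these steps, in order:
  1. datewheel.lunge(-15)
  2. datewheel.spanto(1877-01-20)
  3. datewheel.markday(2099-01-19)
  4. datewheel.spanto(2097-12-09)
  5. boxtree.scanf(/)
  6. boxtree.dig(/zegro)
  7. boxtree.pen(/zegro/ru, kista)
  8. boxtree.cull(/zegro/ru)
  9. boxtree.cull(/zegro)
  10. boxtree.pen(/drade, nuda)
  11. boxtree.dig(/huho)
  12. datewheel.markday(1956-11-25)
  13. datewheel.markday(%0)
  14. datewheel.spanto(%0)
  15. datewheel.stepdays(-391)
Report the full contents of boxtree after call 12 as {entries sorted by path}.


-- 1. datewheel.lunge(n='-15') == 1877-05-21
-- 2. datewheel.spanto(d='1877-01-20') == -121
-- 3. datewheel.markday(d='2099-01-19') == 2099-01-19
-- 4. datewheel.spanto(d='2097-12-09') == -406
-- 5. boxtree.scanf(p='/') == []
-- 6. boxtree.dig(p='/zegro') == ok
-- 7. boxtree.pen(p='/zegro/ru', c='kista') == created
-- 8. boxtree.cull(p='/zegro/ru') == ok
-- 9. boxtree.cull(p='/zegro') == ok
-- 10. boxtree.pen(p='/drade', c='nuda') == created
-- 11. boxtree.dig(p='/huho') == ok
-- 12. datewheel.markday(d='1956-11-25') == 1956-11-25
-- 13. datewheel.markday(d='%0') == 1956-11-25
-- 14. datewheel.spanto(d='%0') == 0
-- 15. datewheel.stepdays(n='-391') == 1955-10-31

Answer: {drade=nuda, huho/}


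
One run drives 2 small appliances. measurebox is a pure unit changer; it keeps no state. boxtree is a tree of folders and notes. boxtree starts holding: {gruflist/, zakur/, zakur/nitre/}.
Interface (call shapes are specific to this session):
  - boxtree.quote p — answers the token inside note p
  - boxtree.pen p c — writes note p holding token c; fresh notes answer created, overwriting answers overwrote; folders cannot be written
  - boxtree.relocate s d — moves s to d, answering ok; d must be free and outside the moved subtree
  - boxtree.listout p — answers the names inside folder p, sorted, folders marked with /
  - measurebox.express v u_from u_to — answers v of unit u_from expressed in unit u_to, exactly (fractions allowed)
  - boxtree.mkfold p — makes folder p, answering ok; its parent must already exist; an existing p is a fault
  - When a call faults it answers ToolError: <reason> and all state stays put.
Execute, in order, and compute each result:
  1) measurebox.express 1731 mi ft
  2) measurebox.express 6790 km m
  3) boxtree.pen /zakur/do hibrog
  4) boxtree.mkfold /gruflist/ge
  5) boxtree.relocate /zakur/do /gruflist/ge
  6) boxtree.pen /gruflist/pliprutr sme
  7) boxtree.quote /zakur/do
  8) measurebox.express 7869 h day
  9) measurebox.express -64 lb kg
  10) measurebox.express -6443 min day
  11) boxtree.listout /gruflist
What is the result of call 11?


Act: measurebox.express[v=1731; u_from=mi; u_to=ft]
Obs: 9139680
Act: measurebox.express[v=6790; u_from=km; u_to=m]
Obs: 6790000
Act: boxtree.pen[p=/zakur/do; c=hibrog]
Obs: created
Act: boxtree.mkfold[p=/gruflist/ge]
Obs: ok
Act: boxtree.relocate[s=/zakur/do; d=/gruflist/ge]
Obs: ToolError: exists
Act: boxtree.pen[p=/gruflist/pliprutr; c=sme]
Obs: created
Act: boxtree.quote[p=/zakur/do]
Obs: hibrog
Act: measurebox.express[v=7869; u_from=h; u_to=day]
Obs: 2623/8
Act: measurebox.express[v=-64; u_from=lb; u_to=kg]
Obs: -45359237/1562500
Act: measurebox.express[v=-6443; u_from=min; u_to=day]
Obs: -6443/1440
Act: boxtree.listout[p=/gruflist]
Obs: [ge/, pliprutr]

Answer: [ge/, pliprutr]


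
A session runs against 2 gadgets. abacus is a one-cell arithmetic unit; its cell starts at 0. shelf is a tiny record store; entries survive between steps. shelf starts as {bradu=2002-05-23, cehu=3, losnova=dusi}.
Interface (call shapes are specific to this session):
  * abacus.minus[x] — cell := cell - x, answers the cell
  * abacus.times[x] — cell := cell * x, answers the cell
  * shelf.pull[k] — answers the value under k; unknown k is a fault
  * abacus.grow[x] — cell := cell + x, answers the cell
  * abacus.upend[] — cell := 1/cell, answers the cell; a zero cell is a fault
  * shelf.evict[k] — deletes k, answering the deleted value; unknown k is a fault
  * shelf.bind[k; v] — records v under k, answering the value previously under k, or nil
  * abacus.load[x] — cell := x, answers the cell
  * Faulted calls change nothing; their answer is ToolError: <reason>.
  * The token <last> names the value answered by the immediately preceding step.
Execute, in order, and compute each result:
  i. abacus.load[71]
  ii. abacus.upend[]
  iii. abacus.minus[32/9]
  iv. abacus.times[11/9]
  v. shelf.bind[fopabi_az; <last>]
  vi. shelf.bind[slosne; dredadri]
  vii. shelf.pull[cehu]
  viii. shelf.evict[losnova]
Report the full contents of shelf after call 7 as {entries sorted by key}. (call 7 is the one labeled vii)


==> abacus.load(x→71)
<== 71
==> abacus.upend()
<== 1/71
==> abacus.minus(x→32/9)
<== -2263/639
==> abacus.times(x→11/9)
<== -24893/5751
==> shelf.bind(k→fopabi_az, v→<last>)
<== nil
==> shelf.bind(k→slosne, v→dredadri)
<== nil
==> shelf.pull(k→cehu)
<== 3
==> shelf.evict(k→losnova)
<== dusi

Answer: {bradu=2002-05-23, cehu=3, fopabi_az=-24893/5751, losnova=dusi, slosne=dredadri}


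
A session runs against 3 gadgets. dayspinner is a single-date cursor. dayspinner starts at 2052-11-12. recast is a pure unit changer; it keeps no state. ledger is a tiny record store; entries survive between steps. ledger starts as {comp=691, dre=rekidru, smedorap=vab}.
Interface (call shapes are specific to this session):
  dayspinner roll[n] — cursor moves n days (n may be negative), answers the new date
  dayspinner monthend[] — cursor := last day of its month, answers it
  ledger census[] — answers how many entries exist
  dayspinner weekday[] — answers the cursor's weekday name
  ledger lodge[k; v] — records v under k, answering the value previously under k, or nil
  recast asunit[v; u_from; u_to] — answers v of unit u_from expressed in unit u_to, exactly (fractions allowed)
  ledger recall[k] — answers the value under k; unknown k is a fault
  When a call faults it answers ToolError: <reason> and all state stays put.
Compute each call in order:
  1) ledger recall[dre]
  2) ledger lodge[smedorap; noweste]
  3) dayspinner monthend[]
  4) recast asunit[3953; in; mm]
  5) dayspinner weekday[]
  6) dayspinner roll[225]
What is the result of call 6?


Answer: 2053-07-13

Derivation:
$ ledger recall k=dre
= rekidru
$ ledger lodge k=smedorap v=noweste
= vab
$ dayspinner monthend
= 2052-11-30
$ recast asunit v=3953 u_from=in u_to=mm
= 502031/5
$ dayspinner weekday
= Saturday
$ dayspinner roll n=225
= 2053-07-13


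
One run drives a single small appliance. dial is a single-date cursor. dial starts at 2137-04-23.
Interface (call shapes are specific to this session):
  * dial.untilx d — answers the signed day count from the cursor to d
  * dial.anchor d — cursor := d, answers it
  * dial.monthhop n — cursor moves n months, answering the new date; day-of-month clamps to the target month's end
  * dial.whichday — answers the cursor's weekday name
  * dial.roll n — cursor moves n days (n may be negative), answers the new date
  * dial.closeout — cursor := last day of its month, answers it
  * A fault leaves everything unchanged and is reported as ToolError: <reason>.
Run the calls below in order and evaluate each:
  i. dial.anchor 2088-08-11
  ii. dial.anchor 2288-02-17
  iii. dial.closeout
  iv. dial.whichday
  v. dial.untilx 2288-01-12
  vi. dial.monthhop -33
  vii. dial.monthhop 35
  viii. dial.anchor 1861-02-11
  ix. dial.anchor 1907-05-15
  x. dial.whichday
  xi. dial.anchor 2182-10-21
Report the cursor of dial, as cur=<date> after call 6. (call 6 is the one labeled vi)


Answer: cur=2285-05-29

Derivation:
I run anchor using d=2088-08-11, giving 2088-08-11.
I call anchor using d=2288-02-17, which returns 2288-02-17.
Now I run closeout: 2288-02-29.
I use whichday, and see Wednesday.
I call untilx using d=2288-01-12, giving -48.
Next I call monthhop using n=-33, and observe 2285-05-29.
Using monthhop using n=35, — result: 2288-04-29.
Next I call anchor using d=1861-02-11, giving 1861-02-11.
I use anchor using d=1907-05-15, yielding 1907-05-15.
Then whichday(), → Wednesday.
Now I run anchor using d=2182-10-21, — result: 2182-10-21.


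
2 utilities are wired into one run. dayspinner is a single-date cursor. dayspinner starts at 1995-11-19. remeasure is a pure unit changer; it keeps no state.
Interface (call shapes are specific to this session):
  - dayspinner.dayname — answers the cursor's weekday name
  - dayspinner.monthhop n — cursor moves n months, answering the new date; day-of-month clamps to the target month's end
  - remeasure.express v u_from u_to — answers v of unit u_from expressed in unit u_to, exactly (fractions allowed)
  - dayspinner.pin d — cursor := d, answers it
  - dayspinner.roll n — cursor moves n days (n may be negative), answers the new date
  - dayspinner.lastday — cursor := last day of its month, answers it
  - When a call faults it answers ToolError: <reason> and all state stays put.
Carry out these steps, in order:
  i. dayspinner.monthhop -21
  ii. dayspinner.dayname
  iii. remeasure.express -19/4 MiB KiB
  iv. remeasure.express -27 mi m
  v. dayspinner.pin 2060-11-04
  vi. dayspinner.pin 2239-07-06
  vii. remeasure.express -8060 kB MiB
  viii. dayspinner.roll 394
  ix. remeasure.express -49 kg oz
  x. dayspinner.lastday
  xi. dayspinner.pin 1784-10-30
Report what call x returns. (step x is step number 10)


Answer: 2240-08-31

Derivation:
-- monthhop(-21) ~> 1994-02-19
-- dayname() ~> Saturday
-- express(-19/4, MiB, KiB) ~> -4864
-- express(-27, mi, m) ~> -5431536/125
-- pin(2060-11-04) ~> 2060-11-04
-- pin(2239-07-06) ~> 2239-07-06
-- express(-8060, kB, MiB) ~> -251875/32768
-- roll(394) ~> 2240-08-03
-- express(-49, kg, oz) ~> -11200000000/6479891
-- lastday() ~> 2240-08-31
-- pin(1784-10-30) ~> 1784-10-30


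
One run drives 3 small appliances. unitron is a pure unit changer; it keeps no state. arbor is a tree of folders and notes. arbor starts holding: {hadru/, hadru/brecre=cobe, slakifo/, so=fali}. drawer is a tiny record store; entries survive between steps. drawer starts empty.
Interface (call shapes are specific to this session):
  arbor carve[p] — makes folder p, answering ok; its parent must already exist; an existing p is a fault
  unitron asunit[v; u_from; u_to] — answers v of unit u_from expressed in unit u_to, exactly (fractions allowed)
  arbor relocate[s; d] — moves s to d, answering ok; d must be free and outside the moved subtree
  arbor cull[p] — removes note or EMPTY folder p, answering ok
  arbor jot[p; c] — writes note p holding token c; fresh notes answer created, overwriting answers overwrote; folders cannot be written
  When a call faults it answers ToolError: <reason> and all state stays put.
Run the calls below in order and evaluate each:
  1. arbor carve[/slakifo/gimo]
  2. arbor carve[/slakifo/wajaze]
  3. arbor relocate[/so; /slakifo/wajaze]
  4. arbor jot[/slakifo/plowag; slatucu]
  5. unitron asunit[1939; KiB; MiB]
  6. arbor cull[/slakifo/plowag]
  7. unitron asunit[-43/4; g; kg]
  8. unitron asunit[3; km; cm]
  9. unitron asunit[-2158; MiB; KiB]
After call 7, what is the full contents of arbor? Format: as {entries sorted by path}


Answer: {hadru/, hadru/brecre=cobe, slakifo/, slakifo/gimo/, slakifo/wajaze/, so=fali}

Derivation:
CALL arbor carve[p='/slakifo/gimo']
RET  ok
CALL arbor carve[p='/slakifo/wajaze']
RET  ok
CALL arbor relocate[s='/so'; d='/slakifo/wajaze']
RET  ToolError: exists
CALL arbor jot[p='/slakifo/plowag'; c='slatucu']
RET  created
CALL unitron asunit[v='1939'; u_from='KiB'; u_to='MiB']
RET  1939/1024
CALL arbor cull[p='/slakifo/plowag']
RET  ok
CALL unitron asunit[v='-43/4'; u_from='g'; u_to='kg']
RET  -43/4000
CALL unitron asunit[v='3'; u_from='km'; u_to='cm']
RET  300000
CALL unitron asunit[v='-2158'; u_from='MiB'; u_to='KiB']
RET  -2209792


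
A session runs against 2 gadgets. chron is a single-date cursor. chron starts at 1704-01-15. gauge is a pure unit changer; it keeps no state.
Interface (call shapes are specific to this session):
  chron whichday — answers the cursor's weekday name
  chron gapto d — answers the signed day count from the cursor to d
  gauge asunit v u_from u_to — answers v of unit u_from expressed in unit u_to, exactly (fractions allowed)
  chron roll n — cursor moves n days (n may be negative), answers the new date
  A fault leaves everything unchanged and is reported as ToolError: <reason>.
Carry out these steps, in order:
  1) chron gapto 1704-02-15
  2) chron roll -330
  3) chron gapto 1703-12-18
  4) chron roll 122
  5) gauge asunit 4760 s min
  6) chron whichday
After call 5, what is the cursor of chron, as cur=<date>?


Answer: cur=1703-06-21

Derivation:
> chron gapto 1704-02-15
= 31
> chron roll -330
= 1703-02-19
> chron gapto 1703-12-18
= 302
> chron roll 122
= 1703-06-21
> gauge asunit 4760 s min
= 238/3
> chron whichday
= Thursday


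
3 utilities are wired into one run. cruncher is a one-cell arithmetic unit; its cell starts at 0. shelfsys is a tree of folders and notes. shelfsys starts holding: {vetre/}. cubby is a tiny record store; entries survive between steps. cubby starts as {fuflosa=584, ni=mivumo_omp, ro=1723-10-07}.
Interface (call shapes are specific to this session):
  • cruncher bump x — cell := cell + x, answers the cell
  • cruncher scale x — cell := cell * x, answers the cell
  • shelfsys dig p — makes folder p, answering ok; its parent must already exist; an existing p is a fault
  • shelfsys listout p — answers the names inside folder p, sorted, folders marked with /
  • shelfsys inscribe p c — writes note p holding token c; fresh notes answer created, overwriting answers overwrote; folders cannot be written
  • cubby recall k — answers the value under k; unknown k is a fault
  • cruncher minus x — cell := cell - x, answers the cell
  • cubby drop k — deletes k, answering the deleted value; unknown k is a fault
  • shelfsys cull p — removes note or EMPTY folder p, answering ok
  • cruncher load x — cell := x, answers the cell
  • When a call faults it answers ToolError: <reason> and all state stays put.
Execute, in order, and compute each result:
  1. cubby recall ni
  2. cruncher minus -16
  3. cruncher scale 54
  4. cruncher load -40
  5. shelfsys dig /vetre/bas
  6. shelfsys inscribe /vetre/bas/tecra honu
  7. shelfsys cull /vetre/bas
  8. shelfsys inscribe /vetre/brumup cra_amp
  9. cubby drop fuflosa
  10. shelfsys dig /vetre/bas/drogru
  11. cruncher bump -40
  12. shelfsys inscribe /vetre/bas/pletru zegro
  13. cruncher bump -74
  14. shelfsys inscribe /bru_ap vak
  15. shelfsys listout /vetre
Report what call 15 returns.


! cubby recall(k: ni) -> mivumo_omp
! cruncher minus(x: -16) -> 16
! cruncher scale(x: 54) -> 864
! cruncher load(x: -40) -> -40
! shelfsys dig(p: /vetre/bas) -> ok
! shelfsys inscribe(p: /vetre/bas/tecra, c: honu) -> created
! shelfsys cull(p: /vetre/bas) -> ToolError: not empty
! shelfsys inscribe(p: /vetre/brumup, c: cra_amp) -> created
! cubby drop(k: fuflosa) -> 584
! shelfsys dig(p: /vetre/bas/drogru) -> ok
! cruncher bump(x: -40) -> -80
! shelfsys inscribe(p: /vetre/bas/pletru, c: zegro) -> created
! cruncher bump(x: -74) -> -154
! shelfsys inscribe(p: /bru_ap, c: vak) -> created
! shelfsys listout(p: /vetre) -> [bas/, brumup]

Answer: [bas/, brumup]


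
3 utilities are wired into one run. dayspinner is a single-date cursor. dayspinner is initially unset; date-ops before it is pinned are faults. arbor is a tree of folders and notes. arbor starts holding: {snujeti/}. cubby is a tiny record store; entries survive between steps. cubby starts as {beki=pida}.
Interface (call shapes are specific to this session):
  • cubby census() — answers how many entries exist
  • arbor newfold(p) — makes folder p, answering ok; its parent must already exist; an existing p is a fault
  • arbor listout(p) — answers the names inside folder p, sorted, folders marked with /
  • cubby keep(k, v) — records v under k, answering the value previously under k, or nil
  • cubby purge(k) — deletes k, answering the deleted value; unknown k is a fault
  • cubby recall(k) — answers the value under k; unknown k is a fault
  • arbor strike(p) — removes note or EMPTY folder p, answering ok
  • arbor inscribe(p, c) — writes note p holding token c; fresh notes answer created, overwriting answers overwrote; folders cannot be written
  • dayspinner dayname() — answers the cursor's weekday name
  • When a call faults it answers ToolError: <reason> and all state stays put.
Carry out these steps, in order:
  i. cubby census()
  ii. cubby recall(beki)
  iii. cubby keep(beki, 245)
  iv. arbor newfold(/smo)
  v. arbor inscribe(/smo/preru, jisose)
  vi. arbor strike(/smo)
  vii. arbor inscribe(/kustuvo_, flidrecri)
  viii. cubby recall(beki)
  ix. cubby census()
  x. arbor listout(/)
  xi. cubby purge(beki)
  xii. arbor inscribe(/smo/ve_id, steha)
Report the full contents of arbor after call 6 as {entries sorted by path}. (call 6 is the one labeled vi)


Answer: {smo/, smo/preru=jisose, snujeti/}

Derivation:
-- 1. cubby census() == 1
-- 2. cubby recall(k=beki) == pida
-- 3. cubby keep(k=beki, v=245) == pida
-- 4. arbor newfold(p=/smo) == ok
-- 5. arbor inscribe(p=/smo/preru, c=jisose) == created
-- 6. arbor strike(p=/smo) == ToolError: not empty
-- 7. arbor inscribe(p=/kustuvo_, c=flidrecri) == created
-- 8. cubby recall(k=beki) == 245
-- 9. cubby census() == 1
-- 10. arbor listout(p=/) == [kustuvo_, smo/, snujeti/]
-- 11. cubby purge(k=beki) == 245
-- 12. arbor inscribe(p=/smo/ve_id, c=steha) == created


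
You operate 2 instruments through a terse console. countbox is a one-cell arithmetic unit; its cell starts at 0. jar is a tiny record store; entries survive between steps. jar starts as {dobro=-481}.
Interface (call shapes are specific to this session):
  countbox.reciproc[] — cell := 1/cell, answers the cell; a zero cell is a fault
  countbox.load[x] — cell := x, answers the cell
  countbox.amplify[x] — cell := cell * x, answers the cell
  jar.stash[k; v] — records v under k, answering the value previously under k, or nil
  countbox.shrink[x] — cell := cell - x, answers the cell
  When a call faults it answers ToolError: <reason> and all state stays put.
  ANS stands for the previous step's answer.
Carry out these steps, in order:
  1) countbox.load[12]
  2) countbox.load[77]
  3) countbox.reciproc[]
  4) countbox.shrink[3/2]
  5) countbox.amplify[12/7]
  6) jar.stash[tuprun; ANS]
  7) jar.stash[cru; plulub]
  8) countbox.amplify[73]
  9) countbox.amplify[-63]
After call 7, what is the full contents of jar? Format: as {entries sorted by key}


Answer: {cru=plulub, dobro=-481, tuprun=-1374/539}

Derivation:
$ countbox.load x=12
[out] 12
$ countbox.load x=77
[out] 77
$ countbox.reciproc
[out] 1/77
$ countbox.shrink x=3/2
[out] -229/154
$ countbox.amplify x=12/7
[out] -1374/539
$ jar.stash k=tuprun v=ANS
[out] nil
$ jar.stash k=cru v=plulub
[out] nil
$ countbox.amplify x=73
[out] -100302/539
$ countbox.amplify x=-63
[out] 902718/77


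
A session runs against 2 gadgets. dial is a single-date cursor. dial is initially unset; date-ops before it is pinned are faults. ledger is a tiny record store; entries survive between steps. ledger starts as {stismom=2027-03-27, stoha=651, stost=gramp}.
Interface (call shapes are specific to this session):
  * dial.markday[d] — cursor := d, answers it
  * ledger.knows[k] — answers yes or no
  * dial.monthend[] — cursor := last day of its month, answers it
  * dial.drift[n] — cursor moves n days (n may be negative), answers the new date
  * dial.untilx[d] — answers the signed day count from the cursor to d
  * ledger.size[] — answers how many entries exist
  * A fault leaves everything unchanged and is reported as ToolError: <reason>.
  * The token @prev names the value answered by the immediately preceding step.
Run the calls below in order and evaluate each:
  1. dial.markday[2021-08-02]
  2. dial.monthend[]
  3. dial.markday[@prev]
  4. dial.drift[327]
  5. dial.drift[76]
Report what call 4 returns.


Answer: 2022-07-24

Derivation:
·→ markday(2021-08-02)
·← 2021-08-02
·→ monthend()
·← 2021-08-31
·→ markday(@prev)
·← 2021-08-31
·→ drift(327)
·← 2022-07-24
·→ drift(76)
·← 2022-10-08


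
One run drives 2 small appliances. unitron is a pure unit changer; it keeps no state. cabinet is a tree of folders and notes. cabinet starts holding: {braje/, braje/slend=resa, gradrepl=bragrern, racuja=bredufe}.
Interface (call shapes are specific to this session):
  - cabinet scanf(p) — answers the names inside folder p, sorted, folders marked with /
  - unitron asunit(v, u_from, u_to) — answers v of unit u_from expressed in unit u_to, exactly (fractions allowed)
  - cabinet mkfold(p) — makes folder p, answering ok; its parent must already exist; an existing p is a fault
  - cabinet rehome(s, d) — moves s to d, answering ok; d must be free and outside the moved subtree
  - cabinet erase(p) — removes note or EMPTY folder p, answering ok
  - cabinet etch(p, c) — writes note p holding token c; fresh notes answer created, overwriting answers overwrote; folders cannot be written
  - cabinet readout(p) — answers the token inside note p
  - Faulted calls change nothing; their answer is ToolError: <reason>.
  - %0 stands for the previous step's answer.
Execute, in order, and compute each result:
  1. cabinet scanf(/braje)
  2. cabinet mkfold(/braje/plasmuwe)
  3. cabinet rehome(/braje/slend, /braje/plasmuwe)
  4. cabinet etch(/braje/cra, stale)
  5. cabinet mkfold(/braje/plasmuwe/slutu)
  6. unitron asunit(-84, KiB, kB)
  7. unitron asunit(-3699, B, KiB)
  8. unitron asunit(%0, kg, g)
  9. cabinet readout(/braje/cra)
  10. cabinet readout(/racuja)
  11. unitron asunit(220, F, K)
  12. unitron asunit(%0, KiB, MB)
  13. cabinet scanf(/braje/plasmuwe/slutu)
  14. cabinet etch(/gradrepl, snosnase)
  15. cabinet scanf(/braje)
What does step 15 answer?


// 1. cabinet scanf(p→/braje) ~> [slend]
// 2. cabinet mkfold(p→/braje/plasmuwe) ~> ok
// 3. cabinet rehome(s→/braje/slend, d→/braje/plasmuwe) ~> ToolError: exists
// 4. cabinet etch(p→/braje/cra, c→stale) ~> created
// 5. cabinet mkfold(p→/braje/plasmuwe/slutu) ~> ok
// 6. unitron asunit(v→-84, u_from→KiB, u_to→kB) ~> -10752/125
// 7. unitron asunit(v→-3699, u_from→B, u_to→KiB) ~> -3699/1024
// 8. unitron asunit(v→%0, u_from→kg, u_to→g) ~> -462375/128
// 9. cabinet readout(p→/braje/cra) ~> stale
// 10. cabinet readout(p→/racuja) ~> bredufe
// 11. unitron asunit(v→220, u_from→F, u_to→K) ~> 67967/180
// 12. unitron asunit(v→%0, u_from→KiB, u_to→MB) ~> 271868/703125
// 13. cabinet scanf(p→/braje/plasmuwe/slutu) ~> []
// 14. cabinet etch(p→/gradrepl, c→snosnase) ~> overwrote
// 15. cabinet scanf(p→/braje) ~> [cra, plasmuwe/, slend]

Answer: [cra, plasmuwe/, slend]


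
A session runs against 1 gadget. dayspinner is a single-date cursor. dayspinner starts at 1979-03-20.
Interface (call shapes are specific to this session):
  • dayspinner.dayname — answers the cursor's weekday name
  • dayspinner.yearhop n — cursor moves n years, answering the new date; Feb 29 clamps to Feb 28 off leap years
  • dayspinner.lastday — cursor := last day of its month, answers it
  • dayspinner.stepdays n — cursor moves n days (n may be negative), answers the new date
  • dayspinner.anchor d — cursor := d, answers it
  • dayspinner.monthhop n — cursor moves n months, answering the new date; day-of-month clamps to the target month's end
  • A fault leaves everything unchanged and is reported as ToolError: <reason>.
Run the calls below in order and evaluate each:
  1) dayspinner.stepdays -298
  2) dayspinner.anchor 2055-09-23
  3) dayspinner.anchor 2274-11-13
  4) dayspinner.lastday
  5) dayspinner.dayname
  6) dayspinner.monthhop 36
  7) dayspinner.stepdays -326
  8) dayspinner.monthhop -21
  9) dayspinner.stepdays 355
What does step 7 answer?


Answer: 2277-01-08

Derivation:
Then dayspinner.stepdays passing -298, and get 1978-05-26.
Calling dayspinner.anchor passing 2055-09-23, — result: 2055-09-23.
I try dayspinner.anchor passing 2274-11-13, and get 2274-11-13.
Using dayspinner.lastday(), which returns 2274-11-30.
I run dayspinner.dayname(), — result: Monday.
I invoke dayspinner.monthhop passing 36, giving 2277-11-30.
I try dayspinner.stepdays passing -326, giving 2277-01-08.
Invoking dayspinner.monthhop passing -21, → 2275-04-08.
I run dayspinner.stepdays passing 355, which returns 2276-03-28.


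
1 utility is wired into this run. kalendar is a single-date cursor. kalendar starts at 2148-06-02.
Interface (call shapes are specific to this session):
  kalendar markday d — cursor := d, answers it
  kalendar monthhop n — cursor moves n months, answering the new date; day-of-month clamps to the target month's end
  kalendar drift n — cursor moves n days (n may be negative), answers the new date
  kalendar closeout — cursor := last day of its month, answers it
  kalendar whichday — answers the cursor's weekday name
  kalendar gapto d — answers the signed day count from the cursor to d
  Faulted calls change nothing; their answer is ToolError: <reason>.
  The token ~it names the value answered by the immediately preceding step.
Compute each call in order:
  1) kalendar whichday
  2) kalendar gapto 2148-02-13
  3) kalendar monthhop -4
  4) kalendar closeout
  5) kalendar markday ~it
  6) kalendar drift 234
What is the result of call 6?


Answer: 2148-10-20

Derivation:
·→ kalendar whichday()
·← Sunday
·→ kalendar gapto(d='2148-02-13')
·← -110
·→ kalendar monthhop(n='-4')
·← 2148-02-02
·→ kalendar closeout()
·← 2148-02-29
·→ kalendar markday(d='~it')
·← 2148-02-29
·→ kalendar drift(n='234')
·← 2148-10-20


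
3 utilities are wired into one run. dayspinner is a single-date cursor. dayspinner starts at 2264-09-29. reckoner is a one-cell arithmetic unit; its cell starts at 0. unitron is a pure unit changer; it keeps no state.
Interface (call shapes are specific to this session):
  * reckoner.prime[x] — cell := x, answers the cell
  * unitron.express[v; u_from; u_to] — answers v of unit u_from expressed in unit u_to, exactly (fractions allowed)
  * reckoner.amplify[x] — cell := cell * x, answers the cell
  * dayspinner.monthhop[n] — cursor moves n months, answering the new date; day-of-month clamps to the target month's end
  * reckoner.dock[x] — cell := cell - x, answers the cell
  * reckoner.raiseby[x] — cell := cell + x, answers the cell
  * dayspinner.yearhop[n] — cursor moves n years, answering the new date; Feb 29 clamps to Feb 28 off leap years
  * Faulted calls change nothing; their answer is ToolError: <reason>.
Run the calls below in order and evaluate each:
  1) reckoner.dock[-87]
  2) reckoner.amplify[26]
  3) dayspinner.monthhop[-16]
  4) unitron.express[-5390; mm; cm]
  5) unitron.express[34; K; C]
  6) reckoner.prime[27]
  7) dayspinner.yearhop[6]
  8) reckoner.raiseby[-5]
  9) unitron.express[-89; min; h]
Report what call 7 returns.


Answer: 2269-05-29

Derivation:
Calling reckoner.dock using x→-87, giving 87.
Now I run reckoner.amplify using x→26, and observe 2262.
Invoking dayspinner.monthhop using n→-16: 2263-05-29.
Using unitron.express using v→-5390, u_from→mm, u_to→cm, yielding -539.
I call unitron.express using v→34, u_from→K, u_to→C, and observe -4783/20.
I invoke reckoner.prime using x→27, giving 27.
I call dayspinner.yearhop using n→6, — result: 2269-05-29.
Invoking reckoner.raiseby using x→-5, → 22.
I call unitron.express using v→-89, u_from→min, u_to→h, and get -89/60.


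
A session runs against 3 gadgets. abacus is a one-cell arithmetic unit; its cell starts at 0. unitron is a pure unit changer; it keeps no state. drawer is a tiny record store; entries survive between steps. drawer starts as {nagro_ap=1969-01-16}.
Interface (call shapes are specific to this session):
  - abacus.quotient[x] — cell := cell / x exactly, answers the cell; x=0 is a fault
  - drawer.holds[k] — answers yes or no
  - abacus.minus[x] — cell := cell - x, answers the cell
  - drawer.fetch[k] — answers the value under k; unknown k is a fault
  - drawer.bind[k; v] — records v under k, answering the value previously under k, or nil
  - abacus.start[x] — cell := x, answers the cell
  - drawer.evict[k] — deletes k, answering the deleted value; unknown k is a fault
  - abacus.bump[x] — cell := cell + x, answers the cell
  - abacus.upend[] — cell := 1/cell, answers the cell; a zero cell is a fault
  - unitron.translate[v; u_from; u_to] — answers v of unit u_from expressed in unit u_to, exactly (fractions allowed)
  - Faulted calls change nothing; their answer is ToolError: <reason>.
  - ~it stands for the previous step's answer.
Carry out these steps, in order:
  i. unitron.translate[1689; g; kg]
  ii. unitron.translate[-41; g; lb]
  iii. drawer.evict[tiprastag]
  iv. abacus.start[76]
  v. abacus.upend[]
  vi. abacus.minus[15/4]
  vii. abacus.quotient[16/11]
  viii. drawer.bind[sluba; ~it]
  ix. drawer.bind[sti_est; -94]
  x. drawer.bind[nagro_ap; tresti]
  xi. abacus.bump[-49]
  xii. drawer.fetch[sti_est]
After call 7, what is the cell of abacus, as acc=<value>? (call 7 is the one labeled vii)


# translate(v='1689', u_from='g', u_to='kg') -> 1689/1000
# translate(v='-41', u_from='g', u_to='lb') -> -4100000/45359237
# evict(k='tiprastag') -> ToolError: no such key tiprastag
# start(x='76') -> 76
# upend() -> 1/76
# minus(x='15/4') -> -71/19
# quotient(x='16/11') -> -781/304
# bind(k='sluba', v='~it') -> nil
# bind(k='sti_est', v='-94') -> nil
# bind(k='nagro_ap', v='tresti') -> 1969-01-16
# bump(x='-49') -> -15677/304
# fetch(k='sti_est') -> -94

Answer: acc=-781/304


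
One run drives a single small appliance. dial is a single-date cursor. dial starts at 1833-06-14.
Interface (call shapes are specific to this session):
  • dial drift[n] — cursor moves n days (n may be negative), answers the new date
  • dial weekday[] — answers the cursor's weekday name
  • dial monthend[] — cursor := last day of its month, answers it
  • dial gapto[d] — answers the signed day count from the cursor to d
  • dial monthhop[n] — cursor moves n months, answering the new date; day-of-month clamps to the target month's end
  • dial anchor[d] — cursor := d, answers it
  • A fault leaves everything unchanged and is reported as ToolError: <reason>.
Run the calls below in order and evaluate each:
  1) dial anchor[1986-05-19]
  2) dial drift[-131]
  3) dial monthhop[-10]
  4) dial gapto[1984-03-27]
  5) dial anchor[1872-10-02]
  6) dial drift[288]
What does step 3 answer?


Answer: 1985-03-08

Derivation:
==> dial anchor(d='1986-05-19')
<== 1986-05-19
==> dial drift(n='-131')
<== 1986-01-08
==> dial monthhop(n='-10')
<== 1985-03-08
==> dial gapto(d='1984-03-27')
<== -346
==> dial anchor(d='1872-10-02')
<== 1872-10-02
==> dial drift(n='288')
<== 1873-07-17


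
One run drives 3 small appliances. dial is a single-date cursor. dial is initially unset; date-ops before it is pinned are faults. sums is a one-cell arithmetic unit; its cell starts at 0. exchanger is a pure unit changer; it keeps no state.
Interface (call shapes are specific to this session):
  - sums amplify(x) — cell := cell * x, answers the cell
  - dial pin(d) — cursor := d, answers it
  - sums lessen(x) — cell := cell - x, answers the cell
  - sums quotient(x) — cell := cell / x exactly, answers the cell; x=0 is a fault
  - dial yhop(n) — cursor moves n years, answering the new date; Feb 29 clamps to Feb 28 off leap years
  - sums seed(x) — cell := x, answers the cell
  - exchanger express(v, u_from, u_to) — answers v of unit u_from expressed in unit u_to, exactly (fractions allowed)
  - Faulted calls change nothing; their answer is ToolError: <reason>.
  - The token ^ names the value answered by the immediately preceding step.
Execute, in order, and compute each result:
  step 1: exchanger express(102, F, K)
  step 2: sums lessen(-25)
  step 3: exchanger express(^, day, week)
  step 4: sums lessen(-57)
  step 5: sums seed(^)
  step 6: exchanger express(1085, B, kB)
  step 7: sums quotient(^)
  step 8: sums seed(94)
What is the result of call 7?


// exchanger express(v=102, u_from=F, u_to=K) : 56167/180
// sums lessen(x=-25) : 25
// exchanger express(v=^, u_from=day, u_to=week) : 25/7
// sums lessen(x=-57) : 82
// sums seed(x=^) : 82
// exchanger express(v=1085, u_from=B, u_to=kB) : 217/200
// sums quotient(x=^) : 16400/217
// sums seed(x=94) : 94

Answer: 16400/217


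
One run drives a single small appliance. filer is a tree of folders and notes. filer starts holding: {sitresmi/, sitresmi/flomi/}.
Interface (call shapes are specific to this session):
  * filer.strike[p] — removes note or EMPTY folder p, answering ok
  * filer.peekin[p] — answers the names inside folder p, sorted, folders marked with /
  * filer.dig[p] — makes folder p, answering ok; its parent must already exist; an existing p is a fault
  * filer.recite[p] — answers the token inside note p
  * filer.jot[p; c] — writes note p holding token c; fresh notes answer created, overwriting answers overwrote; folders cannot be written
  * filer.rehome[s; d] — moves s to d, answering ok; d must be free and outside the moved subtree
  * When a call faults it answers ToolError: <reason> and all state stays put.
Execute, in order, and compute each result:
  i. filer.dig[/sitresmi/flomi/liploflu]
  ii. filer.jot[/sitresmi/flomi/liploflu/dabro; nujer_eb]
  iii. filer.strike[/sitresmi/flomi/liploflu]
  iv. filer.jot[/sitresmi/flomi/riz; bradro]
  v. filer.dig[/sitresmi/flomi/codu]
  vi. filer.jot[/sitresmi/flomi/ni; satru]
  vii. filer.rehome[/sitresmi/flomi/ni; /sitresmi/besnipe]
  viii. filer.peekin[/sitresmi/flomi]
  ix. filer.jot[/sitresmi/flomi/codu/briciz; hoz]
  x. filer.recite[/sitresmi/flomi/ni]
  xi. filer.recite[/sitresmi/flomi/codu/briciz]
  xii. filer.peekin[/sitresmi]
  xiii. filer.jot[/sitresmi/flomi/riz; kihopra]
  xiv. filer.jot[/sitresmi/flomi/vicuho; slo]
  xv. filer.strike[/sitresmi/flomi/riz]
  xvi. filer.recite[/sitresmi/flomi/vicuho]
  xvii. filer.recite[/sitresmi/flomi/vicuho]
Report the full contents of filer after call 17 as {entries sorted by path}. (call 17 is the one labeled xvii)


Invoking filer.dig with p=/sitresmi/flomi/liploflu, and get ok.
Invoking filer.jot with p=/sitresmi/flomi/liploflu/dabro, c=nujer_eb, giving created.
Using filer.strike with p=/sitresmi/flomi/liploflu, and observe ToolError: not empty.
Using filer.jot with p=/sitresmi/flomi/riz, c=bradro, — result: created.
Using filer.dig with p=/sitresmi/flomi/codu, and see ok.
Invoking filer.jot with p=/sitresmi/flomi/ni, c=satru, yielding created.
Using filer.rehome with s=/sitresmi/flomi/ni, d=/sitresmi/besnipe, yielding ok.
I invoke filer.peekin with p=/sitresmi/flomi, and get [codu/, liploflu/, riz].
Calling filer.jot with p=/sitresmi/flomi/codu/briciz, c=hoz, giving created.
Invoking filer.recite with p=/sitresmi/flomi/ni, — result: ToolError: not found.
Then filer.recite with p=/sitresmi/flomi/codu/briciz: hoz.
Then filer.peekin with p=/sitresmi, → [besnipe, flomi/].
I try filer.jot with p=/sitresmi/flomi/riz, c=kihopra: overwrote.
I call filer.jot with p=/sitresmi/flomi/vicuho, c=slo, and observe created.
I invoke filer.strike with p=/sitresmi/flomi/riz, which returns ok.
Calling filer.recite with p=/sitresmi/flomi/vicuho: slo.
Next I call filer.recite with p=/sitresmi/flomi/vicuho, and observe slo.

Answer: {sitresmi/, sitresmi/besnipe=satru, sitresmi/flomi/, sitresmi/flomi/codu/, sitresmi/flomi/codu/briciz=hoz, sitresmi/flomi/liploflu/, sitresmi/flomi/liploflu/dabro=nujer_eb, sitresmi/flomi/vicuho=slo}


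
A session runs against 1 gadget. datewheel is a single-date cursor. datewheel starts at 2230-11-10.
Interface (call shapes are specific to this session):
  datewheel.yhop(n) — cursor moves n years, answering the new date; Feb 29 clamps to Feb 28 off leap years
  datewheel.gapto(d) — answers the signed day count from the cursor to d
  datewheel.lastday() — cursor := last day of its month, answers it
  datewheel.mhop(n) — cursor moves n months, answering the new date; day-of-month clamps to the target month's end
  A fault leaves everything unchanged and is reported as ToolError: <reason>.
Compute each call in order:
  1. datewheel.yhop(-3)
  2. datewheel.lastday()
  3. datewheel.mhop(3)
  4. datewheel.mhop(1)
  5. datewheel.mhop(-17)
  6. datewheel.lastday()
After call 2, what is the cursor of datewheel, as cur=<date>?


Calling yhop on n: -3, → 2227-11-10.
Next I call lastday(), → 2227-11-30.
I try mhop on n: 3, yielding 2228-02-29.
I invoke mhop on n: 1, → 2228-03-29.
Calling mhop on n: -17, giving 2226-10-29.
I invoke lastday(), — result: 2226-10-31.

Answer: cur=2227-11-30


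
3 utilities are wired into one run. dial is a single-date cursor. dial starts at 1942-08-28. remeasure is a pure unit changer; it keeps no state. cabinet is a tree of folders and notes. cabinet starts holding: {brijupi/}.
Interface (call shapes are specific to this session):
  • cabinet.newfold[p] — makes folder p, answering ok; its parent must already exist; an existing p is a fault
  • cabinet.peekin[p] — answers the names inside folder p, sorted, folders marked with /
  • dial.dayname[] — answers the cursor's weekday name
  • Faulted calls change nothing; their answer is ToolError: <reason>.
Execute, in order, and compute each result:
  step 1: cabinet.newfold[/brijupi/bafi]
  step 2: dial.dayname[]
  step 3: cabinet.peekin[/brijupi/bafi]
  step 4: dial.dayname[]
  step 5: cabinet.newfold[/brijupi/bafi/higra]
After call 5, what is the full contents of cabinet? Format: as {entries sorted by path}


I invoke newfold on p: /brijupi/bafi: ok.
Now I run dayname(): Friday.
Using peekin on p: /brijupi/bafi, yielding [].
Calling dayname, yielding Friday.
I invoke newfold on p: /brijupi/bafi/higra, and see ok.

Answer: {brijupi/, brijupi/bafi/, brijupi/bafi/higra/}


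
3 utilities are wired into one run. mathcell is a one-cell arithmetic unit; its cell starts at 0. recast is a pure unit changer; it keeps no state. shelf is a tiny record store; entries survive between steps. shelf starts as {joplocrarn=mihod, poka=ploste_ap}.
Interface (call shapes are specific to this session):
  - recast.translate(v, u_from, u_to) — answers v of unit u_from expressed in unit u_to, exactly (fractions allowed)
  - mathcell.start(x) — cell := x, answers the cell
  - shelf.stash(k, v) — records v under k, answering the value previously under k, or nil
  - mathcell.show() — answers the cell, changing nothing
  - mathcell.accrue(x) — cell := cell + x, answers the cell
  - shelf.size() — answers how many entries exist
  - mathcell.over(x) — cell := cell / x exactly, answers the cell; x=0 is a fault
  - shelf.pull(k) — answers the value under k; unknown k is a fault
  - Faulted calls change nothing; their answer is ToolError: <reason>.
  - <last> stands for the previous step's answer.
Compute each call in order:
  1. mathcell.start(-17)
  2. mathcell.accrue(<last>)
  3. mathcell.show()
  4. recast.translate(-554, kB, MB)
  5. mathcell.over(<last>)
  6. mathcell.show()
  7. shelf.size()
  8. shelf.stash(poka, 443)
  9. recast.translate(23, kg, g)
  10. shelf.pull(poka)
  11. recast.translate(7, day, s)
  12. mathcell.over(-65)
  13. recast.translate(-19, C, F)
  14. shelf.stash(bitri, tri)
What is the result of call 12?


Answer: -3400/3601

Derivation:
~$ mathcell.start -17
  -17
~$ mathcell.accrue <last>
  -34
~$ mathcell.show
  -34
~$ recast.translate -554 kB MB
  -277/500
~$ mathcell.over <last>
  17000/277
~$ mathcell.show
  17000/277
~$ shelf.size
  2
~$ shelf.stash poka 443
  ploste_ap
~$ recast.translate 23 kg g
  23000
~$ shelf.pull poka
  443
~$ recast.translate 7 day s
  604800
~$ mathcell.over -65
  -3400/3601
~$ recast.translate -19 C F
  -11/5
~$ shelf.stash bitri tri
  nil
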